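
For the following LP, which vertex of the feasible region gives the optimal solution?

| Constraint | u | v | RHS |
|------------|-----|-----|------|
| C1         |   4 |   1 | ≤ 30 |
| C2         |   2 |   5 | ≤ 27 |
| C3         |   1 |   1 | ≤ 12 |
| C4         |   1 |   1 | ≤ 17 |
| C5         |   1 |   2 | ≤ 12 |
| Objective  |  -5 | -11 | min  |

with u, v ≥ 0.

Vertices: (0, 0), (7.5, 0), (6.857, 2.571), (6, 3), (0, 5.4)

Evaluate the objective at each vertex of the feasible region:
  z(0, 0) = 0
  z(7.5, 0) = -37.5
  z(6.857, 2.571) = -62.57
  z(6, 3) = -63  ←
  z(0, 5.4) = -59.4
The minimum is at u = 6, v = 3.

(6, 3)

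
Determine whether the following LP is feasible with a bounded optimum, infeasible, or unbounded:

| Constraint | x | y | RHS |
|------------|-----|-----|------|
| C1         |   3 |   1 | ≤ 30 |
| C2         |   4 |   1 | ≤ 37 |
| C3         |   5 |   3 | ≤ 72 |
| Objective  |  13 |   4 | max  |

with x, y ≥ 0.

Feasible with a bounded optimal solution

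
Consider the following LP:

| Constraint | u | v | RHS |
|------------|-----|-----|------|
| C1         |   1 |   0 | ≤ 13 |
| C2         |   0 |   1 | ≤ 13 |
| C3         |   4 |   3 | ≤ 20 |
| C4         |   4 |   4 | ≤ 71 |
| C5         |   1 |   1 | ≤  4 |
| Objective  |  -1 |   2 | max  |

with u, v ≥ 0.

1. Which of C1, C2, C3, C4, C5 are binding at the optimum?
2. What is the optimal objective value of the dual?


1. C5
2. 8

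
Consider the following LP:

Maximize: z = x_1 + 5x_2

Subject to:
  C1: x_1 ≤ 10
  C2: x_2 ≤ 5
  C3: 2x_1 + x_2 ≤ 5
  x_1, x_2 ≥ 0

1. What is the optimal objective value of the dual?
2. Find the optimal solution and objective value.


1. 25
2. x_1 = 0, x_2 = 5, z = 25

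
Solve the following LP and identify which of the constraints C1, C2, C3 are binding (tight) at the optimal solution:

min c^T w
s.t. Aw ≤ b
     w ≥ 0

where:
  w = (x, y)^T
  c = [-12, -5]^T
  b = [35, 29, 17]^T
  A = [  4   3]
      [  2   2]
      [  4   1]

At x = 2, y = 9, compute slack b - a·x for each constraint:
  C1: 35 − 35 = 0  (binding)
  C2: 29 − 22 = 7  (slack)
  C3: 17 − 17 = 0  (binding)

Optimal: x = 2, y = 9
Binding: C1, C3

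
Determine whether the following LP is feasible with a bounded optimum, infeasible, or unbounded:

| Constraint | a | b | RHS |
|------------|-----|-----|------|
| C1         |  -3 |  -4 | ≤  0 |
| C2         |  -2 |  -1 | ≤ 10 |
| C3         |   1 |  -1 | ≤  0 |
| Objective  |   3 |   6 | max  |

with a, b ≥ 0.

Unbounded (objective can increase without bound)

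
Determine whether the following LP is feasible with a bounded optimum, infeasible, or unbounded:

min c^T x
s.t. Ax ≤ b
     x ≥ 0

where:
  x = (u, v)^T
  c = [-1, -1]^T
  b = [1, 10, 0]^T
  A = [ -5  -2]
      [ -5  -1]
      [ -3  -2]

Unbounded (objective can decrease without bound)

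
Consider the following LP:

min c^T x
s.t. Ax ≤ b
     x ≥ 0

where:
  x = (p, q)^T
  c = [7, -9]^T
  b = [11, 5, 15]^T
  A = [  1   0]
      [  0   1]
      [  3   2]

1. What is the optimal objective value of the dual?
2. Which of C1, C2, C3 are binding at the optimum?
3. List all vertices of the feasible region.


1. -45
2. C2
3. (0, 0), (5, 0), (1.667, 5), (0, 5)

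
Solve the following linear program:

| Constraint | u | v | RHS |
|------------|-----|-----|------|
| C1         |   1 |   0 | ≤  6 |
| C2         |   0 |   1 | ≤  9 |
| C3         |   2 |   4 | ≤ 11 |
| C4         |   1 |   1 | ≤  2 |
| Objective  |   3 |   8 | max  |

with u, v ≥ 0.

Evaluate the objective at each vertex of the feasible region:
  z(0, 0) = 0
  z(2, 0) = 6
  z(0, 2) = 16  ←
The maximum is at u = 0, v = 2.

u = 0, v = 2, z = 16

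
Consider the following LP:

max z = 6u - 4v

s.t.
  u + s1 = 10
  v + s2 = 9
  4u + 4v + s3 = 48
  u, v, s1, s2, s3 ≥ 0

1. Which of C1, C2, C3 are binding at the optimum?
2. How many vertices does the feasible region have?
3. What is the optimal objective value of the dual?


1. C1
2. 5
3. 60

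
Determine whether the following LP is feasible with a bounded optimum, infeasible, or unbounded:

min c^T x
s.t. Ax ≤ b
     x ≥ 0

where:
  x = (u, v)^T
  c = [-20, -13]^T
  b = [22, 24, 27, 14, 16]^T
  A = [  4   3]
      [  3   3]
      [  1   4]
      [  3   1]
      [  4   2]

Feasible with a bounded optimal solution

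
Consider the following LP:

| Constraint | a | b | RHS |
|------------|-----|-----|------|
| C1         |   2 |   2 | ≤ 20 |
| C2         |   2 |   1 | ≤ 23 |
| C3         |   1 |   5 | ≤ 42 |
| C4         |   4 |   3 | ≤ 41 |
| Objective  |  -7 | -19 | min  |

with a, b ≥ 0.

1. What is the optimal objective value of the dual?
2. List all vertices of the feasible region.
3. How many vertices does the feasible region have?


1. -166
2. (0, 0), (10, 0), (2, 8), (0, 8.4)
3. 4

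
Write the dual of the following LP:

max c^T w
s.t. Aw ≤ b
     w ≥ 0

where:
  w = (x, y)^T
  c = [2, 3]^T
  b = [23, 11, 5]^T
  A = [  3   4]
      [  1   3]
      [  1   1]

Primal max cᵀx s.t. Ax ≤ b, x ≥ 0  →  Dual min bᵀy s.t. Aᵀy ≥ c, y ≥ 0.

Minimize: z = 23y1 + 11y2 + 5y3

Subject to:
  3y1 + y2 + y3 ≥ 2
  4y1 + 3y2 + y3 ≥ 3
  y1, y2, y3 ≥ 0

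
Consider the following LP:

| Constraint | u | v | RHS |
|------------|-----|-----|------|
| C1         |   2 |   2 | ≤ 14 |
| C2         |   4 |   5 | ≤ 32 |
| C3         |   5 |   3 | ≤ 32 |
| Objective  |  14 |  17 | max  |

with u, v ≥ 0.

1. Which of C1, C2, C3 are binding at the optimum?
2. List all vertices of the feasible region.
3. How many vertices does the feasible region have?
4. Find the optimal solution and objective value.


1. C1, C2
2. (0, 0), (6.4, 0), (5.5, 1.5), (3, 4), (0, 6.4)
3. 5
4. u = 3, v = 4, z = 110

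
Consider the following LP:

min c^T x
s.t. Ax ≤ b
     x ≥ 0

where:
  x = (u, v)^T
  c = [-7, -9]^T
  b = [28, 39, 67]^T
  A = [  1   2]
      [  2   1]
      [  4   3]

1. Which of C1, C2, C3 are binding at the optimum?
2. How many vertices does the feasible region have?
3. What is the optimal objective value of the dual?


1. C1, C3
2. 4
3. -151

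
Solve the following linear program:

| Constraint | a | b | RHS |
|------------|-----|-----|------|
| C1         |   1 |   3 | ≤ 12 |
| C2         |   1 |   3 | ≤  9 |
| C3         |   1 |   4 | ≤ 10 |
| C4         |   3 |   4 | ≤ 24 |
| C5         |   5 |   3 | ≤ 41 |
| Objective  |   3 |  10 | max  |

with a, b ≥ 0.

Evaluate the objective at each vertex of the feasible region:
  z(0, 0) = 0
  z(8, 0) = 24
  z(7.2, 0.6) = 27.6
  z(6, 1) = 28  ←
  z(0, 2.5) = 25
The maximum is at a = 6, b = 1.

a = 6, b = 1, z = 28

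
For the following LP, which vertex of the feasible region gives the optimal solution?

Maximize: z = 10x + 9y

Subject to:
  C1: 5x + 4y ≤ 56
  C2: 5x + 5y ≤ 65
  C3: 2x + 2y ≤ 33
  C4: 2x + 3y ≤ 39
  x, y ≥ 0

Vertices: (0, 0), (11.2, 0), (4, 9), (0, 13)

Evaluate the objective at each vertex of the feasible region:
  z(0, 0) = 0
  z(11.2, 0) = 112
  z(4, 9) = 121  ←
  z(0, 13) = 117
The maximum is at x = 4, y = 9.

(4, 9)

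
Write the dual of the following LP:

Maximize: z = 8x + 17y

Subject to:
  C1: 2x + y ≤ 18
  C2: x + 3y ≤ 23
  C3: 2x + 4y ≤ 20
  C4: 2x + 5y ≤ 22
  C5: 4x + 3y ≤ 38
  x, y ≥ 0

Primal max cᵀx s.t. Ax ≤ b, x ≥ 0  →  Dual min bᵀy s.t. Aᵀy ≥ c, y ≥ 0.

Minimize: z = 18y1 + 23y2 + 20y3 + 22y4 + 38y5

Subject to:
  2y1 + y2 + 2y3 + 2y4 + 4y5 ≥ 8
  y1 + 3y2 + 4y3 + 5y4 + 3y5 ≥ 17
  y1, y2, y3, y4, y5 ≥ 0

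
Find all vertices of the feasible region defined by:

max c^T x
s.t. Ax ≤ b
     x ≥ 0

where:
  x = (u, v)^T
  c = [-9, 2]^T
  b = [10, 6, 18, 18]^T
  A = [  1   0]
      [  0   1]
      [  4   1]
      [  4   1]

(0, 0), (4.5, 0), (3, 6), (0, 6)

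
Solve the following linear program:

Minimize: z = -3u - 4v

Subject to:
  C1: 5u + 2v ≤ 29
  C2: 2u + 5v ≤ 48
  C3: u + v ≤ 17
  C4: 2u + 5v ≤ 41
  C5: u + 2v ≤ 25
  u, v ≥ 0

Evaluate the objective at each vertex of the feasible region:
  z(0, 0) = 0
  z(5.8, 0) = -17.4
  z(3, 7) = -37  ←
  z(0, 8.2) = -32.8
The minimum is at u = 3, v = 7.

u = 3, v = 7, z = -37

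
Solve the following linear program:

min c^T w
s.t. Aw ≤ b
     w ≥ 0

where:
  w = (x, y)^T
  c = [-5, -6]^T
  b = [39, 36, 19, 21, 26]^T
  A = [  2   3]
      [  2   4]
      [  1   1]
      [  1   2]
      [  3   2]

Evaluate the objective at each vertex of the feasible region:
  z(0, 0) = 0
  z(8.667, 0) = -43.33
  z(4, 7) = -62  ←
  z(0, 9) = -54
The minimum is at x = 4, y = 7.

x = 4, y = 7, z = -62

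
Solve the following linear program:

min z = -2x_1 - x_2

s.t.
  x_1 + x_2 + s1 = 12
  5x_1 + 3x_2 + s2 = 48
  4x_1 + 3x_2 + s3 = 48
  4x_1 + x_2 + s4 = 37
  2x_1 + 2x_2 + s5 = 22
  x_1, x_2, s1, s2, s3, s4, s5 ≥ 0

Evaluate the objective at each vertex of the feasible region:
  z(0, 0) = 0
  z(9.25, 0) = -18.5
  z(9, 1) = -19  ←
  z(7.5, 3.5) = -18.5
  z(0, 11) = -11
The minimum is at x_1 = 9, x_2 = 1.

x_1 = 9, x_2 = 1, z = -19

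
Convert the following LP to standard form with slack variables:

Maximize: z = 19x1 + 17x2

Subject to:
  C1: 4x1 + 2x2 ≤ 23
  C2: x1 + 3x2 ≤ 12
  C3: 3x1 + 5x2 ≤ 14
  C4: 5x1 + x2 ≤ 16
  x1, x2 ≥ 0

max z = 19x1 + 17x2

s.t.
  4x1 + 2x2 + s1 = 23
  x1 + 3x2 + s2 = 12
  3x1 + 5x2 + s3 = 14
  5x1 + x2 + s4 = 16
  x1, x2, s1, s2, s3, s4 ≥ 0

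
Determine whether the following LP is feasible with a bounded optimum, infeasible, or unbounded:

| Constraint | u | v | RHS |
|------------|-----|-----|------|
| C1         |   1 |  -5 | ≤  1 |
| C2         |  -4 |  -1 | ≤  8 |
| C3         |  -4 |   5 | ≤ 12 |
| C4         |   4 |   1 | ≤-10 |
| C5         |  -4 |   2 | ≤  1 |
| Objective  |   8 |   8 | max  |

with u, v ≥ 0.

Infeasible (no feasible solution exists)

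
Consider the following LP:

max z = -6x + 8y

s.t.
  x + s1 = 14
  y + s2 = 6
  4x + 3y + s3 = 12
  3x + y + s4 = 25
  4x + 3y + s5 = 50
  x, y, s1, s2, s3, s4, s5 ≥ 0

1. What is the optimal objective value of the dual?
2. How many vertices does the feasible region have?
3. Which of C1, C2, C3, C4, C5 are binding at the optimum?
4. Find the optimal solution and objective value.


1. 32
2. 3
3. C3
4. x = 0, y = 4, z = 32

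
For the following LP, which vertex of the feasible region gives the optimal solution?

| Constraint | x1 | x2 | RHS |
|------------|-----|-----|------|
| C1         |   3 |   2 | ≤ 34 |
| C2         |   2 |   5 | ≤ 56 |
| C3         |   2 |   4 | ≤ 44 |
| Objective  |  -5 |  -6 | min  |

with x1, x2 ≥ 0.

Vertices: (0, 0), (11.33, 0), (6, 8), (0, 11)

Evaluate the objective at each vertex of the feasible region:
  z(0, 0) = 0
  z(11.33, 0) = -56.67
  z(6, 8) = -78  ←
  z(0, 11) = -66
The minimum is at x1 = 6, x2 = 8.

(6, 8)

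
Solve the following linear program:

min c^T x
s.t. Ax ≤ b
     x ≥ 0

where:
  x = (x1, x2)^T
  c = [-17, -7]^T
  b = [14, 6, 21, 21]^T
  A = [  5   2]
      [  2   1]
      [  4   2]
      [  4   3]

Evaluate the objective at each vertex of the feasible region:
  z(0, 0) = 0
  z(2.8, 0) = -47.6
  z(2, 2) = -48  ←
  z(0, 6) = -42
The minimum is at x1 = 2, x2 = 2.

x1 = 2, x2 = 2, z = -48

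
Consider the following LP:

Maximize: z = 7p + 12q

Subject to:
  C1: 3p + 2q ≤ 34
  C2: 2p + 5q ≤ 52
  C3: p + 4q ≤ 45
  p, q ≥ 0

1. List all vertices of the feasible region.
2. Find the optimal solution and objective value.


1. (0, 0), (11.33, 0), (6, 8), (0, 10.4)
2. p = 6, q = 8, z = 138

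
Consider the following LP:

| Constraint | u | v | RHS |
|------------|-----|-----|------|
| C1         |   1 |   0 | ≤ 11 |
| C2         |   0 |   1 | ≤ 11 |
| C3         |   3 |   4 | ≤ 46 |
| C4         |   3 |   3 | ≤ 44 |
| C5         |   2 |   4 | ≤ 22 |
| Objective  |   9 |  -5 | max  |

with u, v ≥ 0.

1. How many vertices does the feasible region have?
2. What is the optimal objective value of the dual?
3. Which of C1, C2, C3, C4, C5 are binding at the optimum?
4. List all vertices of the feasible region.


1. 3
2. 99
3. C1, C5
4. (0, 0), (11, 0), (0, 5.5)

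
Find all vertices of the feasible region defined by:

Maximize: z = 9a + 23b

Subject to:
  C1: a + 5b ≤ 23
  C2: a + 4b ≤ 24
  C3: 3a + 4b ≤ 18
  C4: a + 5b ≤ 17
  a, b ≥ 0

(0, 0), (6, 0), (2, 3), (0, 3.4)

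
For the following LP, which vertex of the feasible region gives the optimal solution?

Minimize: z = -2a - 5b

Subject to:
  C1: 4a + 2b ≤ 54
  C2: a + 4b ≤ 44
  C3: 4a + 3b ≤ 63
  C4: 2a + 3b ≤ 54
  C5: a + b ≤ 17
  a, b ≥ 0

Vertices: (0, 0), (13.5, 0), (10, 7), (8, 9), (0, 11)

Evaluate the objective at each vertex of the feasible region:
  z(0, 0) = 0
  z(13.5, 0) = -27
  z(10, 7) = -55
  z(8, 9) = -61  ←
  z(0, 11) = -55
The minimum is at a = 8, b = 9.

(8, 9)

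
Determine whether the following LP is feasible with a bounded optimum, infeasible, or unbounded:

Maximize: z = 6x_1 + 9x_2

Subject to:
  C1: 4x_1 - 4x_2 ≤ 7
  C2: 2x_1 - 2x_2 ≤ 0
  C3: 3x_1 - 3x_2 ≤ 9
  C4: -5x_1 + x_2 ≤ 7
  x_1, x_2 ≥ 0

Unbounded (objective can increase without bound)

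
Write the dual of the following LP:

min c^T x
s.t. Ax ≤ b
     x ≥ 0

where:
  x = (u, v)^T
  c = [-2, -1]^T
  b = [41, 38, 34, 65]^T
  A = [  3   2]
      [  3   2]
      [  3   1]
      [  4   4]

Primal min cᵀx s.t. Ax ≤ b, x ≥ 0  →  Dual max −bᵀy s.t. Aᵀy ≥ −c, y ≥ 0.

Maximize: z = -41y1 - 38y2 - 34y3 - 65y4

Subject to:
  3y1 + 3y2 + 3y3 + 4y4 ≥ 2
  2y1 + 2y2 + y3 + 4y4 ≥ 1
  y1, y2, y3, y4 ≥ 0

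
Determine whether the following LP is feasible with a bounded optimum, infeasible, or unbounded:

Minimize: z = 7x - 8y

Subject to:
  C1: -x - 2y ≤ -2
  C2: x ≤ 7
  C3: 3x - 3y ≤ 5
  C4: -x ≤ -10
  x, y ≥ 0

Infeasible (no feasible solution exists)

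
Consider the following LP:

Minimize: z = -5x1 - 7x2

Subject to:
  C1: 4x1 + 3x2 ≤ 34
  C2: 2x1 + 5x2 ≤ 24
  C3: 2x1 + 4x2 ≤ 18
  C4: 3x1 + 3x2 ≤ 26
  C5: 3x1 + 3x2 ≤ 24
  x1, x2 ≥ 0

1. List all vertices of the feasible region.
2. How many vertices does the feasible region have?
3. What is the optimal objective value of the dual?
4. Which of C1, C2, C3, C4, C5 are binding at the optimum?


1. (0, 0), (8, 0), (7, 1), (0, 4.5)
2. 4
3. -42
4. C3, C5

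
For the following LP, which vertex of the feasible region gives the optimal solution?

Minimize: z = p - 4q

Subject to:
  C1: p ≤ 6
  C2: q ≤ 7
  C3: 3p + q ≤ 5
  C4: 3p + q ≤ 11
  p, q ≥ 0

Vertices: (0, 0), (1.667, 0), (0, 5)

Evaluate the objective at each vertex of the feasible region:
  z(0, 0) = 0
  z(1.667, 0) = 1.667
  z(0, 5) = -20  ←
The minimum is at p = 0, q = 5.

(0, 5)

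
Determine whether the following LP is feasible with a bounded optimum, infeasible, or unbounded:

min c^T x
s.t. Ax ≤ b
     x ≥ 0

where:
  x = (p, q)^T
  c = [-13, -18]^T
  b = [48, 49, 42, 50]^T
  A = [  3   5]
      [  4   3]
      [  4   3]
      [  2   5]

Feasible with a bounded optimal solution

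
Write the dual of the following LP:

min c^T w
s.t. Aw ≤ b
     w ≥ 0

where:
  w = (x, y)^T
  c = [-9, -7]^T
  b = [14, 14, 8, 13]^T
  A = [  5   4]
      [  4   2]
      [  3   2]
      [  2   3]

Primal min cᵀx s.t. Ax ≤ b, x ≥ 0  →  Dual max −bᵀy s.t. Aᵀy ≥ −c, y ≥ 0.

Maximize: z = -14y1 - 14y2 - 8y3 - 13y4

Subject to:
  5y1 + 4y2 + 3y3 + 2y4 ≥ 9
  4y1 + 2y2 + 2y3 + 3y4 ≥ 7
  y1, y2, y3, y4 ≥ 0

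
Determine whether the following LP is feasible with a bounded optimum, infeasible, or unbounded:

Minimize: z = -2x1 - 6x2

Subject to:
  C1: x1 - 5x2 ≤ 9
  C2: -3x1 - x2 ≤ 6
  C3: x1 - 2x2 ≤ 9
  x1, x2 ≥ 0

Unbounded (objective can decrease without bound)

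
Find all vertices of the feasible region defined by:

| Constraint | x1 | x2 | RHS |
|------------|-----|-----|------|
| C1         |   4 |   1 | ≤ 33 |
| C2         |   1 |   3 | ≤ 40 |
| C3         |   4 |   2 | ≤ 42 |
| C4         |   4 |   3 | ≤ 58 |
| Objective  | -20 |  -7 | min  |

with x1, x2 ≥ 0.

(0, 0), (8.25, 0), (6, 9), (4.6, 11.8), (0, 13.33)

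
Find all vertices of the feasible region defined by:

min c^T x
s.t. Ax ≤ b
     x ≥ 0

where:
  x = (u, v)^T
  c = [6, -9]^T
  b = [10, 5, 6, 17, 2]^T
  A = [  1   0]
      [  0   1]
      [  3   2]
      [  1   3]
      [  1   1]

(0, 0), (2, 0), (0, 2)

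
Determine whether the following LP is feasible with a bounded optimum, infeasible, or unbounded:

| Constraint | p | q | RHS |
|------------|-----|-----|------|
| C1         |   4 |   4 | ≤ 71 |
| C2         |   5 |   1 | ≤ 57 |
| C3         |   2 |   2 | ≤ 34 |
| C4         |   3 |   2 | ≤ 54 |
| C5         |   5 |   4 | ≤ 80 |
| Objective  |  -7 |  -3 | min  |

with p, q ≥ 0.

Feasible with a bounded optimal solution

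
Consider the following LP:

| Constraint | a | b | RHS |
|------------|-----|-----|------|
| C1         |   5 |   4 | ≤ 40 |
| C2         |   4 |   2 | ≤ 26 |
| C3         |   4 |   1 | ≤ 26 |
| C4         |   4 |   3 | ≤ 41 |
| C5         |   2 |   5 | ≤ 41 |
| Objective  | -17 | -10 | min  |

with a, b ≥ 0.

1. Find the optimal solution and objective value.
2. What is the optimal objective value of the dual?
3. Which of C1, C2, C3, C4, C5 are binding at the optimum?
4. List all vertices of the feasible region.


1. a = 4, b = 5, z = -118
2. -118
3. C1, C2
4. (0, 0), (6.5, 0), (4, 5), (2.118, 7.353), (0, 8.2)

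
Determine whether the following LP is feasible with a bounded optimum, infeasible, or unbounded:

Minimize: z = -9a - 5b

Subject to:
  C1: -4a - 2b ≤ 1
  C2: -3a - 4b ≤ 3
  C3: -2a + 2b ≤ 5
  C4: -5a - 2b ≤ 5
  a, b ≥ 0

Unbounded (objective can decrease without bound)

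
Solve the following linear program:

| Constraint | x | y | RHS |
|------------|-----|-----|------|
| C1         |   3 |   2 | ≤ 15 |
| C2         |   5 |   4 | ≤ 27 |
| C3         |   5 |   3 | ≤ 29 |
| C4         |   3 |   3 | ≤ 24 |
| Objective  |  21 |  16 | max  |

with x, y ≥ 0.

Evaluate the objective at each vertex of the feasible region:
  z(0, 0) = 0
  z(5, 0) = 105
  z(3, 3) = 111  ←
  z(0, 6.75) = 108
The maximum is at x = 3, y = 3.

x = 3, y = 3, z = 111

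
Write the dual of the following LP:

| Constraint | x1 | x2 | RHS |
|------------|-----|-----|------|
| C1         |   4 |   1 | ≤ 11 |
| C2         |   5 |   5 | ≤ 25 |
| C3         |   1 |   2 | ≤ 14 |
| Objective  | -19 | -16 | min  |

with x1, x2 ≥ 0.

Primal min cᵀx s.t. Ax ≤ b, x ≥ 0  →  Dual max −bᵀy s.t. Aᵀy ≥ −c, y ≥ 0.

Maximize: z = -11y1 - 25y2 - 14y3

Subject to:
  4y1 + 5y2 + y3 ≥ 19
  y1 + 5y2 + 2y3 ≥ 16
  y1, y2, y3 ≥ 0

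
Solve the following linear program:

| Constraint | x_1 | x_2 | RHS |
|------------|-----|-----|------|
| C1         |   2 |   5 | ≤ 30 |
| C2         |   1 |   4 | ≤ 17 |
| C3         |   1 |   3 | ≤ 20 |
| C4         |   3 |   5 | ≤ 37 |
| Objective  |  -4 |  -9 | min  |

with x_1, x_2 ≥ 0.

Evaluate the objective at each vertex of the feasible region:
  z(0, 0) = 0
  z(12.33, 0) = -49.33
  z(9, 2) = -54  ←
  z(0, 4.25) = -38.25
The minimum is at x_1 = 9, x_2 = 2.

x_1 = 9, x_2 = 2, z = -54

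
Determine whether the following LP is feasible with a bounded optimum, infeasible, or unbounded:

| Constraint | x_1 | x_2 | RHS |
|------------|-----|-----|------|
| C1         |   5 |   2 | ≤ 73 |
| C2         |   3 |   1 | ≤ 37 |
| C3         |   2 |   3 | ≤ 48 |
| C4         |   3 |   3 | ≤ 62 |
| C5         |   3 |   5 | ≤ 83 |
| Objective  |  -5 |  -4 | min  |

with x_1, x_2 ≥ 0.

Feasible with a bounded optimal solution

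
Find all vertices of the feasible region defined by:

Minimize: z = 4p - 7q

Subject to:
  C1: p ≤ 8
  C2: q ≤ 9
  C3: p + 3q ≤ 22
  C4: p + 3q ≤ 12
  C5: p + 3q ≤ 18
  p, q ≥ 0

(0, 0), (8, 0), (8, 1.333), (0, 4)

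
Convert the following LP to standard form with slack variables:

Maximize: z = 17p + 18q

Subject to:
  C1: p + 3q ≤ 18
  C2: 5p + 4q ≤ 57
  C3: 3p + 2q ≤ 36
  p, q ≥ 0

max z = 17p + 18q

s.t.
  p + 3q + s1 = 18
  5p + 4q + s2 = 57
  3p + 2q + s3 = 36
  p, q, s1, s2, s3 ≥ 0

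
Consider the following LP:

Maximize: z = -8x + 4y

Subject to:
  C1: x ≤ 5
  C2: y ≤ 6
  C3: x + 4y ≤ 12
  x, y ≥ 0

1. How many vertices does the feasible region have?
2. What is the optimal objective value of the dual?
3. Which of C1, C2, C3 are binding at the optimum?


1. 4
2. 12
3. C3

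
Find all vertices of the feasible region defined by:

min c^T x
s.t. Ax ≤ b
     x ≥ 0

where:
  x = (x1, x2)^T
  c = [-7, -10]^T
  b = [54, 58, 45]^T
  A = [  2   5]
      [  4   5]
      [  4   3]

(0, 0), (11.25, 0), (6.375, 6.5), (2, 10), (0, 10.8)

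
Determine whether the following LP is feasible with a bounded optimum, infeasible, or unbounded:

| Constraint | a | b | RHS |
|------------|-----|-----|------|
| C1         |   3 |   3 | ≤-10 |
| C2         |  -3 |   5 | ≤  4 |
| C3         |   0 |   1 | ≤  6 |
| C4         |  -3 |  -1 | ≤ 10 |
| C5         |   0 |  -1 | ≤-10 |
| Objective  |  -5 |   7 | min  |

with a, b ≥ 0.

Infeasible (no feasible solution exists)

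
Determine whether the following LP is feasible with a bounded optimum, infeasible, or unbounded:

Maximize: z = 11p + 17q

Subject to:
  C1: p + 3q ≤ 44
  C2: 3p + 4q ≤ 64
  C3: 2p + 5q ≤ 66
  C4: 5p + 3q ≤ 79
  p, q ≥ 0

Feasible with a bounded optimal solution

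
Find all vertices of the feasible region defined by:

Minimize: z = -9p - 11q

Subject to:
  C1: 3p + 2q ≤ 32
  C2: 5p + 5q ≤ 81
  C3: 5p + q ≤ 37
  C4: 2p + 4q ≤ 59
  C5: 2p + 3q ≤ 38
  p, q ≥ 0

(0, 0), (7.4, 0), (6, 7), (4, 10), (0, 12.67)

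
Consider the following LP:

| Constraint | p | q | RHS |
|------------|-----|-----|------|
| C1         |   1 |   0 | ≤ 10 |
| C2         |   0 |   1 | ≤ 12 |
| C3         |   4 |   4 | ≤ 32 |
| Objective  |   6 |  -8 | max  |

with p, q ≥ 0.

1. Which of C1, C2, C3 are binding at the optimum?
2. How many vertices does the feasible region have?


1. C3
2. 3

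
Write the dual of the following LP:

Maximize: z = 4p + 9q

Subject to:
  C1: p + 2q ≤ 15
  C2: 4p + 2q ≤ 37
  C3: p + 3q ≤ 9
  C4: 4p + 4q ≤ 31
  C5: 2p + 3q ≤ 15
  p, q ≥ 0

Primal max cᵀx s.t. Ax ≤ b, x ≥ 0  →  Dual min bᵀy s.t. Aᵀy ≥ c, y ≥ 0.

Minimize: z = 15y1 + 37y2 + 9y3 + 31y4 + 15y5

Subject to:
  y1 + 4y2 + y3 + 4y4 + 2y5 ≥ 4
  2y1 + 2y2 + 3y3 + 4y4 + 3y5 ≥ 9
  y1, y2, y3, y4, y5 ≥ 0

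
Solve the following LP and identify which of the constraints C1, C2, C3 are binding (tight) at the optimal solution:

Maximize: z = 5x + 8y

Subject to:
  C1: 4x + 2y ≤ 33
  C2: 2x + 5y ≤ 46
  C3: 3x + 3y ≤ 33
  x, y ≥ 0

At x = 3, y = 8, compute slack b - a·x for each constraint:
  C1: 33 − 28 = 5  (slack)
  C2: 46 − 46 = 0  (binding)
  C3: 33 − 33 = 0  (binding)

Optimal: x = 3, y = 8
Binding: C2, C3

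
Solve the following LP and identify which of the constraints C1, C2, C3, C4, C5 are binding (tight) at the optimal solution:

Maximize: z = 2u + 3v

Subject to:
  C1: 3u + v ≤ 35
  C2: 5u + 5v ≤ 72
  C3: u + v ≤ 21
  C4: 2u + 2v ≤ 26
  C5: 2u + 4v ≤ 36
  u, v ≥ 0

At u = 8, v = 5, compute slack b - a·x for each constraint:
  C1: 35 − 29 = 6  (slack)
  C2: 72 − 65 = 7  (slack)
  C3: 21 − 13 = 8  (slack)
  C4: 26 − 26 = 0  (binding)
  C5: 36 − 36 = 0  (binding)

Optimal: u = 8, v = 5
Binding: C4, C5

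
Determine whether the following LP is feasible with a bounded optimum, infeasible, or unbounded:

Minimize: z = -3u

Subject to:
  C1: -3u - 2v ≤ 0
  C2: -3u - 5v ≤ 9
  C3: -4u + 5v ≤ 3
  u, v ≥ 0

Unbounded (objective can decrease without bound)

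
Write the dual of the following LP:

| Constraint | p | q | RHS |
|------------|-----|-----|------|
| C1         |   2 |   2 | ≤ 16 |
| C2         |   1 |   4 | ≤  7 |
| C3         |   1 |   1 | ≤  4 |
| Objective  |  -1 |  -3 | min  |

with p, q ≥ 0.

Primal min cᵀx s.t. Ax ≤ b, x ≥ 0  →  Dual max −bᵀy s.t. Aᵀy ≥ −c, y ≥ 0.

Maximize: z = -16y1 - 7y2 - 4y3

Subject to:
  2y1 + y2 + y3 ≥ 1
  2y1 + 4y2 + y3 ≥ 3
  y1, y2, y3 ≥ 0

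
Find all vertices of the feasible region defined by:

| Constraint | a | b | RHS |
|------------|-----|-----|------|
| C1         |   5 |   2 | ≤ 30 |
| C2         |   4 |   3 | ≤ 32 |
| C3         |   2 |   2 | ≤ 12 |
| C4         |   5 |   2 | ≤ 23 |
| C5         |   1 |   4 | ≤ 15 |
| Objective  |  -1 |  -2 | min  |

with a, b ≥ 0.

(0, 0), (4.6, 0), (3.667, 2.333), (3, 3), (0, 3.75)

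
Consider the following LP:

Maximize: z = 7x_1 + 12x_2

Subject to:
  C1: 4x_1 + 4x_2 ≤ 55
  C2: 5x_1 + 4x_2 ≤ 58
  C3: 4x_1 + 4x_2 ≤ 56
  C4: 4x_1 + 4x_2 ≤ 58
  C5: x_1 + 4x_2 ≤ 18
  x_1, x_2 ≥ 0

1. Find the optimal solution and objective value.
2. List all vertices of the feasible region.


1. x_1 = 10, x_2 = 2, z = 94
2. (0, 0), (11.6, 0), (10, 2), (0, 4.5)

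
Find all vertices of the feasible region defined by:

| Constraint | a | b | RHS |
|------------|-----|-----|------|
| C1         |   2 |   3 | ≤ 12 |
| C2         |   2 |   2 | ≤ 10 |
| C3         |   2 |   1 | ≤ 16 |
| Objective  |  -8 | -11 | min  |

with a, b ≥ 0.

(0, 0), (5, 0), (3, 2), (0, 4)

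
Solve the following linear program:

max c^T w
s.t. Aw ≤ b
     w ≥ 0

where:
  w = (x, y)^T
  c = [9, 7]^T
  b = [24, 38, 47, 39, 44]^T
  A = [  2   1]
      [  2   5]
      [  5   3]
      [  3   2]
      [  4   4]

Evaluate the objective at each vertex of the feasible region:
  z(0, 0) = 0
  z(9.4, 0) = 84.6
  z(7, 4) = 91  ←
  z(5.667, 5.333) = 88.33
  z(0, 7.6) = 53.2
The maximum is at x = 7, y = 4.

x = 7, y = 4, z = 91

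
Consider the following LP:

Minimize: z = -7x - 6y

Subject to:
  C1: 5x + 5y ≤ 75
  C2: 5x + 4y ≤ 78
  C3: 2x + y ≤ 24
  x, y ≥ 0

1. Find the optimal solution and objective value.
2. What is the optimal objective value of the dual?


1. x = 9, y = 6, z = -99
2. -99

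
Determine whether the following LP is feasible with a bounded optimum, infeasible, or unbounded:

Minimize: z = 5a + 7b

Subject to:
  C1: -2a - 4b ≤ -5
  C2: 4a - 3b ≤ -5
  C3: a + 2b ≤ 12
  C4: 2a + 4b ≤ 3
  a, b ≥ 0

Infeasible (no feasible solution exists)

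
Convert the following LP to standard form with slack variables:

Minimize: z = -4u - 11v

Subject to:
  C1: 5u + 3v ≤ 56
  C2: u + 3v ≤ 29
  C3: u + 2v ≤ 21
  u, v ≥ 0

min z = -4u - 11v

s.t.
  5u + 3v + s1 = 56
  u + 3v + s2 = 29
  u + 2v + s3 = 21
  u, v, s1, s2, s3 ≥ 0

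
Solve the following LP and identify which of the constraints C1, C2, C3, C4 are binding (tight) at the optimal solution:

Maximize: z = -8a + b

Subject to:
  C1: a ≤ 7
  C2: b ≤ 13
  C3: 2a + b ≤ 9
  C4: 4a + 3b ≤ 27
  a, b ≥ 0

At a = 0, b = 9, compute slack b - a·x for each constraint:
  C1: 7 − 0 = 7  (slack)
  C2: 13 − 9 = 4  (slack)
  C3: 9 − 9 = 0  (binding)
  C4: 27 − 27 = 0  (binding)

Optimal: a = 0, b = 9
Binding: C3, C4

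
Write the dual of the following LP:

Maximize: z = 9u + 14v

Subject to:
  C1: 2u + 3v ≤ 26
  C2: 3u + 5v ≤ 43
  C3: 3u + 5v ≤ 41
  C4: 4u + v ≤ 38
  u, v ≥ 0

Primal max cᵀx s.t. Ax ≤ b, x ≥ 0  →  Dual min bᵀy s.t. Aᵀy ≥ c, y ≥ 0.

Minimize: z = 26y1 + 43y2 + 41y3 + 38y4

Subject to:
  2y1 + 3y2 + 3y3 + 4y4 ≥ 9
  3y1 + 5y2 + 5y3 + y4 ≥ 14
  y1, y2, y3, y4 ≥ 0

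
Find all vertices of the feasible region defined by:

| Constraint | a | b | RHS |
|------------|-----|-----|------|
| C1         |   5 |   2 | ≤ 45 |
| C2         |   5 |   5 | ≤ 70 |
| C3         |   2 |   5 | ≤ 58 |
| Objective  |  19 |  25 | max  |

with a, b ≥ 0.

(0, 0), (9, 0), (5.667, 8.333), (4, 10), (0, 11.6)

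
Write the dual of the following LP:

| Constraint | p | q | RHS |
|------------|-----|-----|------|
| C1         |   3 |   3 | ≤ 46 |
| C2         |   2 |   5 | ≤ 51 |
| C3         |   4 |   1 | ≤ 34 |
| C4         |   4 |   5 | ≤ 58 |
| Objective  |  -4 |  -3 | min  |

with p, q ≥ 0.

Primal min cᵀx s.t. Ax ≤ b, x ≥ 0  →  Dual max −bᵀy s.t. Aᵀy ≥ −c, y ≥ 0.

Maximize: z = -46y1 - 51y2 - 34y3 - 58y4

Subject to:
  3y1 + 2y2 + 4y3 + 4y4 ≥ 4
  3y1 + 5y2 + y3 + 5y4 ≥ 3
  y1, y2, y3, y4 ≥ 0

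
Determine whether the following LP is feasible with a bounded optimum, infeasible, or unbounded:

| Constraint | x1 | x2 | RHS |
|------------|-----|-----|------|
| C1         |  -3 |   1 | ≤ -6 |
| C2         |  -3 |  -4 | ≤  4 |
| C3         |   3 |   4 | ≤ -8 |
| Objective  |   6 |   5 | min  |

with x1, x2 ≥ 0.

Infeasible (no feasible solution exists)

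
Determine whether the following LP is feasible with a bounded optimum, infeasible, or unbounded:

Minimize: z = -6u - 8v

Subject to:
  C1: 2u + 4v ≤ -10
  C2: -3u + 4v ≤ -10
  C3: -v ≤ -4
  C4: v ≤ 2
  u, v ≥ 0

Infeasible (no feasible solution exists)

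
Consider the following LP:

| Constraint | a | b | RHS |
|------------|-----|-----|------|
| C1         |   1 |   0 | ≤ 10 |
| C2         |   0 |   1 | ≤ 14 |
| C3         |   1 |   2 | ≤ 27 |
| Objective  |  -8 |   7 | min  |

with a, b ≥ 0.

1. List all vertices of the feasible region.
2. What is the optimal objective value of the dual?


1. (0, 0), (10, 0), (10, 8.5), (0, 13.5)
2. -80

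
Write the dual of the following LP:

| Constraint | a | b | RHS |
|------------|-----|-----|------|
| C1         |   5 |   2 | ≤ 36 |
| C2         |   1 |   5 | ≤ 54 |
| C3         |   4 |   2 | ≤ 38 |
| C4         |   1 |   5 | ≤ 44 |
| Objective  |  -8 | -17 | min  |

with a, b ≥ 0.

Primal min cᵀx s.t. Ax ≤ b, x ≥ 0  →  Dual max −bᵀy s.t. Aᵀy ≥ −c, y ≥ 0.

Maximize: z = -36y1 - 54y2 - 38y3 - 44y4

Subject to:
  5y1 + y2 + 4y3 + y4 ≥ 8
  2y1 + 5y2 + 2y3 + 5y4 ≥ 17
  y1, y2, y3, y4 ≥ 0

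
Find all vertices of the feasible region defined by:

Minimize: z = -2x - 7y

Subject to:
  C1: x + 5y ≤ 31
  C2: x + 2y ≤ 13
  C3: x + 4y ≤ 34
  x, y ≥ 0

(0, 0), (13, 0), (1, 6), (0, 6.2)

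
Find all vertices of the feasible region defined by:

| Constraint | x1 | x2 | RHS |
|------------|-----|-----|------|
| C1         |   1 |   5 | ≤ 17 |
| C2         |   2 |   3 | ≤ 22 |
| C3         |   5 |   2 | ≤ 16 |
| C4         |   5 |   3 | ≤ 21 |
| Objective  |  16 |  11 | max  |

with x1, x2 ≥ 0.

(0, 0), (3.2, 0), (2, 3), (0, 3.4)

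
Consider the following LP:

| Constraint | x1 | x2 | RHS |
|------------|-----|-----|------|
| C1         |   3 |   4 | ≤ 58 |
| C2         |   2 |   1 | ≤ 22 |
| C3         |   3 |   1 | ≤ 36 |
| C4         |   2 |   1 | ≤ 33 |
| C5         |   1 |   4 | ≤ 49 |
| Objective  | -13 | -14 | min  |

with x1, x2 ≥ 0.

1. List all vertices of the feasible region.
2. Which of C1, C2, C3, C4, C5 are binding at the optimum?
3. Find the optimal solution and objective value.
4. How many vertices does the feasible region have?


1. (0, 0), (11, 0), (6, 10), (4.5, 11.12), (0, 12.25)
2. C1, C2
3. x1 = 6, x2 = 10, z = -218
4. 5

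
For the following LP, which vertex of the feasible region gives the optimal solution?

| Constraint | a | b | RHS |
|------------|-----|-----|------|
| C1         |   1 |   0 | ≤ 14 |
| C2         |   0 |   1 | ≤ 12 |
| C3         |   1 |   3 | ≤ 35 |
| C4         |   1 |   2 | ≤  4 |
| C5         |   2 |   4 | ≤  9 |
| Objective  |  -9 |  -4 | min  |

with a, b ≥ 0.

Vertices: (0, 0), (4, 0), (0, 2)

Evaluate the objective at each vertex of the feasible region:
  z(0, 0) = 0
  z(4, 0) = -36  ←
  z(0, 2) = -8
The minimum is at a = 4, b = 0.

(4, 0)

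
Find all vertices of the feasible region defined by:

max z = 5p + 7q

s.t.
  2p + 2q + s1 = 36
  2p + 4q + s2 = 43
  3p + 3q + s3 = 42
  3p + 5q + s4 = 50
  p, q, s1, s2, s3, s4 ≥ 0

(0, 0), (14, 0), (10, 4), (0, 10)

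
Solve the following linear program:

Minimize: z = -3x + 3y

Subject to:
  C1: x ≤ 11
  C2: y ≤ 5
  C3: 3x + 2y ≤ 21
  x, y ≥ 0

Evaluate the objective at each vertex of the feasible region:
  z(0, 0) = 0
  z(7, 0) = -21  ←
  z(3.667, 5) = 4
  z(0, 5) = 15
The minimum is at x = 7, y = 0.

x = 7, y = 0, z = -21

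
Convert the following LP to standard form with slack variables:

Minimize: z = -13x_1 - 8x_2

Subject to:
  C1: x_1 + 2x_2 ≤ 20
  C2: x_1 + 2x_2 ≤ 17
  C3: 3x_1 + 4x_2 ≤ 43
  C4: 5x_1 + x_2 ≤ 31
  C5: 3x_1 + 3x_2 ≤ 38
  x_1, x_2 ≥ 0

min z = -13x_1 - 8x_2

s.t.
  x_1 + 2x_2 + s1 = 20
  x_1 + 2x_2 + s2 = 17
  3x_1 + 4x_2 + s3 = 43
  5x_1 + x_2 + s4 = 31
  3x_1 + 3x_2 + s5 = 38
  x_1, x_2, s1, s2, s3, s4, s5 ≥ 0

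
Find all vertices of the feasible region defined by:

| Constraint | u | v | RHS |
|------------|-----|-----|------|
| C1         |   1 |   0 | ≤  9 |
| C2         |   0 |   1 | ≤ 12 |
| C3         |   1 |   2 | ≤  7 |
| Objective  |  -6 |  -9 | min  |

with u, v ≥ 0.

(0, 0), (7, 0), (0, 3.5)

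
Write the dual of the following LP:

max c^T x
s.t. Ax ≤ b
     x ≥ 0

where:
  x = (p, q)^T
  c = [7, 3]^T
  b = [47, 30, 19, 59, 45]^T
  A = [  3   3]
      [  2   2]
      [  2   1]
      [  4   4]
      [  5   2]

Primal max cᵀx s.t. Ax ≤ b, x ≥ 0  →  Dual min bᵀy s.t. Aᵀy ≥ c, y ≥ 0.

Minimize: z = 47y1 + 30y2 + 19y3 + 59y4 + 45y5

Subject to:
  3y1 + 2y2 + 2y3 + 4y4 + 5y5 ≥ 7
  3y1 + 2y2 + y3 + 4y4 + 2y5 ≥ 3
  y1, y2, y3, y4, y5 ≥ 0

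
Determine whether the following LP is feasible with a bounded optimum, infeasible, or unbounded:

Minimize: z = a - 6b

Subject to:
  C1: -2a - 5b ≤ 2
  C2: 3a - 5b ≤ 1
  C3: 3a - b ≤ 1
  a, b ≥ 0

Unbounded (objective can decrease without bound)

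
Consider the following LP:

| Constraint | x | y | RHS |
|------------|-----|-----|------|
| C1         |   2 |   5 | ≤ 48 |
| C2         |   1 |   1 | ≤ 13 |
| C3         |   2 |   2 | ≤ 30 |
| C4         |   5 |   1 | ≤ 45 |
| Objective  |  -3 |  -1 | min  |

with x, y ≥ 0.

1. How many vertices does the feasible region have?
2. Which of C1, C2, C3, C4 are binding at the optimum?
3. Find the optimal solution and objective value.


1. 5
2. C2, C4
3. x = 8, y = 5, z = -29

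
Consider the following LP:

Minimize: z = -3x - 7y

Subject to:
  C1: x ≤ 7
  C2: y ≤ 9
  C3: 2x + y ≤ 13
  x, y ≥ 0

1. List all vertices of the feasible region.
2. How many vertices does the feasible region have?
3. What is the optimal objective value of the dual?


1. (0, 0), (6.5, 0), (2, 9), (0, 9)
2. 4
3. -69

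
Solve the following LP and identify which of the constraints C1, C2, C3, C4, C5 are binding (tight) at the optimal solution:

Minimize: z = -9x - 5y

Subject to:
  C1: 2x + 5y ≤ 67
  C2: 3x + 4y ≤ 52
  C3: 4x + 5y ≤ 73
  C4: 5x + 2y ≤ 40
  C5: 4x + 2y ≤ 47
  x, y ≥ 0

At x = 4, y = 10, compute slack b - a·x for each constraint:
  C1: 67 − 58 = 9  (slack)
  C2: 52 − 52 = 0  (binding)
  C3: 73 − 66 = 7  (slack)
  C4: 40 − 40 = 0  (binding)
  C5: 47 − 36 = 11  (slack)

Optimal: x = 4, y = 10
Binding: C2, C4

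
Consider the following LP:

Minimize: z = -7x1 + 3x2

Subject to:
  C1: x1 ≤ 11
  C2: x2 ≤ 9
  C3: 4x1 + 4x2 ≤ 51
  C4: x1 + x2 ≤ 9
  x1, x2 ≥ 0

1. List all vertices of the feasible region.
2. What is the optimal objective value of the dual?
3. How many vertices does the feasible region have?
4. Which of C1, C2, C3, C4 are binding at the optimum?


1. (0, 0), (9, 0), (0, 9)
2. -63
3. 3
4. C4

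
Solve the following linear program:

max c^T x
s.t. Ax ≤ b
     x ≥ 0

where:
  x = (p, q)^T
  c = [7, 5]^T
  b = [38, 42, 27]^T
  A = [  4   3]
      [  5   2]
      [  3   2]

Evaluate the objective at each vertex of the feasible region:
  z(0, 0) = 0
  z(8.4, 0) = 58.8
  z(7.5, 2.25) = 63.75
  z(5, 6) = 65  ←
  z(0, 12.67) = 63.33
The maximum is at p = 5, q = 6.

p = 5, q = 6, z = 65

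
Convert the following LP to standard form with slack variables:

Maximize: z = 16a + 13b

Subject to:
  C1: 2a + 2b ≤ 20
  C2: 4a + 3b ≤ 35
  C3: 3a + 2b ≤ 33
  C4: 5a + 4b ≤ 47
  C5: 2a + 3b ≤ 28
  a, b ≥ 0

max z = 16a + 13b

s.t.
  2a + 2b + s1 = 20
  4a + 3b + s2 = 35
  3a + 2b + s3 = 33
  5a + 4b + s4 = 47
  2a + 3b + s5 = 28
  a, b, s1, s2, s3, s4, s5 ≥ 0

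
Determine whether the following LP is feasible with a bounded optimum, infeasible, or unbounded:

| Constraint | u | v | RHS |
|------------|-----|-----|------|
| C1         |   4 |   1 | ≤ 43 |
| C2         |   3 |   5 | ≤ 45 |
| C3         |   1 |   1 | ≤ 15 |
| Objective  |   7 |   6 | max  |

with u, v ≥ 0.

Feasible with a bounded optimal solution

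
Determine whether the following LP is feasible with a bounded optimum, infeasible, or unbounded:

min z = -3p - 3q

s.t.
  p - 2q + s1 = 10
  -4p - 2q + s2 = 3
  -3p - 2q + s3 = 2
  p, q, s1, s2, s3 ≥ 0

Unbounded (objective can decrease without bound)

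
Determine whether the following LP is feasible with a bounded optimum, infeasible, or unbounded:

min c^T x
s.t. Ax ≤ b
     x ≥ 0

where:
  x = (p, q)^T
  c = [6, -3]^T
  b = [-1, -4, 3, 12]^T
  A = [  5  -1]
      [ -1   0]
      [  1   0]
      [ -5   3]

Infeasible (no feasible solution exists)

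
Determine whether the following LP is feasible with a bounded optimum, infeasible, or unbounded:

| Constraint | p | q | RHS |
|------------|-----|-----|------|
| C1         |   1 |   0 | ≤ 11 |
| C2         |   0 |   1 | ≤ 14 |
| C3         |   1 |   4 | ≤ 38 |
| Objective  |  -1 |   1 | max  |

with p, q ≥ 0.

Feasible with a bounded optimal solution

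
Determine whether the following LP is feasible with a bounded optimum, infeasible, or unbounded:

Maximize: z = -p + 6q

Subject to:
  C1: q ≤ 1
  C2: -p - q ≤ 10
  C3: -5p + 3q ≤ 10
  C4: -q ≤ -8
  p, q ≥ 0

Infeasible (no feasible solution exists)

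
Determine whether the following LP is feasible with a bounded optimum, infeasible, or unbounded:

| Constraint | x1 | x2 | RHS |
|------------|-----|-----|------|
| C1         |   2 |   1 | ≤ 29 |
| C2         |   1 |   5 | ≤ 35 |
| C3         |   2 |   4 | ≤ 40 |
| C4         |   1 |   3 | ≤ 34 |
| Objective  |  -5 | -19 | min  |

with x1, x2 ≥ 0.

Feasible with a bounded optimal solution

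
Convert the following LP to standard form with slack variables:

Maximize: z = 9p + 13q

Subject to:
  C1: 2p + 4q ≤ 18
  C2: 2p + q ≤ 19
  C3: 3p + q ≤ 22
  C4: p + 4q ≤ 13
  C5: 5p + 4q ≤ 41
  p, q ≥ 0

max z = 9p + 13q

s.t.
  2p + 4q + s1 = 18
  2p + q + s2 = 19
  3p + q + s3 = 22
  p + 4q + s4 = 13
  5p + 4q + s5 = 41
  p, q, s1, s2, s3, s4, s5 ≥ 0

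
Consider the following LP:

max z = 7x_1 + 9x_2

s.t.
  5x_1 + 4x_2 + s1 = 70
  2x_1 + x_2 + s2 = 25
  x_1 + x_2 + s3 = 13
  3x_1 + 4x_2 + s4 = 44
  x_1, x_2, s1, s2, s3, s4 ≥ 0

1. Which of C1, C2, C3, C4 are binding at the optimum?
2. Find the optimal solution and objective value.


1. C3, C4
2. x_1 = 8, x_2 = 5, z = 101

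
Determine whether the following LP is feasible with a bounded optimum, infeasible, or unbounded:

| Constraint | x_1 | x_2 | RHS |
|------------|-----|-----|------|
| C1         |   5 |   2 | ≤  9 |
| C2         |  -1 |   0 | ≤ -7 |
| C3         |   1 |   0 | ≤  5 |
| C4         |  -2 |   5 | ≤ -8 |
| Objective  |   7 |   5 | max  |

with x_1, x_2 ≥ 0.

Infeasible (no feasible solution exists)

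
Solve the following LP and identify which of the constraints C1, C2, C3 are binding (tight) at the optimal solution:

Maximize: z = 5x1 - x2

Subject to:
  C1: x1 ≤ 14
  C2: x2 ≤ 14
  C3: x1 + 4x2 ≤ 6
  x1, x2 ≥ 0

At x1 = 6, x2 = 0, compute slack b - a·x for each constraint:
  C1: 14 − 6 = 8  (slack)
  C2: 14 − 0 = 14  (slack)
  C3: 6 − 6 = 0  (binding)

Optimal: x1 = 6, x2 = 0
Binding: C3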